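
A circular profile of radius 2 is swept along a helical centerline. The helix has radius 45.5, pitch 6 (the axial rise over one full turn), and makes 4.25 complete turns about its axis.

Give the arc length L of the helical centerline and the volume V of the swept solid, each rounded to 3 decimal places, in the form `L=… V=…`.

2πR = 2π·45.5 = 285.884931
per-turn = √(285.884931² + 6²) = √(81730.1940 + 36) = √81766.1940 = 285.947887
L = 4.25 × 285.947887 = 1215.278519
V = π·2² × L = 12.566371 × 1215.278519 = 15271.640276

L=1215.279 V=15271.640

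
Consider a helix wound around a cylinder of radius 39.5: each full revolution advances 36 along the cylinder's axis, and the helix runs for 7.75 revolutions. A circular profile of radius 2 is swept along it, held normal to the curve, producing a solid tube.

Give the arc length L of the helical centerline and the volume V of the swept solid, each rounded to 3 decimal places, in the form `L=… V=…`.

2πR = 2π·39.5 = 248.185820
per-turn = √(248.185820² + 36²) = √(61596.2011 + 1296) = √62892.2011 = 250.783175
L = 7.75 × 250.783175 = 1943.569609
V = π·2² × L = 12.566371 × 1943.569609 = 24423.616027

L=1943.570 V=24423.616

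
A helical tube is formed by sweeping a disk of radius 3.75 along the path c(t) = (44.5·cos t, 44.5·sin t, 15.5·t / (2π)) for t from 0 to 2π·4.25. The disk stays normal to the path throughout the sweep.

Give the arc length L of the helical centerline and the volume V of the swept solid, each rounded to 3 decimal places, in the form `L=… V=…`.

2πR = 2π·44.5 = 279.601746
per-turn = √(279.601746² + 15.5²) = √(78177.1365 + 240.25) = √78417.3865 = 280.031046
L = 4.25 × 280.031046 = 1190.131944
V = π·3.75² × L = 44.178647 × 1190.131944 = 52578.418648

L=1190.132 V=52578.419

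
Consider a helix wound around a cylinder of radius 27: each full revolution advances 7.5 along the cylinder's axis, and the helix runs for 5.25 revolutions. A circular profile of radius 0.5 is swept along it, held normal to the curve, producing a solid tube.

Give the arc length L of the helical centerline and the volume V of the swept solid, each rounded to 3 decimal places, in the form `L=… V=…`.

L=891.511 V=700.191

2πR = 2π·27 = 169.646003
per-turn = √(169.646003² + 7.5²) = √(28779.7664 + 56.25) = √28836.0164 = 169.811709
L = 5.25 × 169.811709 = 891.511471
V = π·0.5² × L = 0.785398 × 891.511471 = 700.191472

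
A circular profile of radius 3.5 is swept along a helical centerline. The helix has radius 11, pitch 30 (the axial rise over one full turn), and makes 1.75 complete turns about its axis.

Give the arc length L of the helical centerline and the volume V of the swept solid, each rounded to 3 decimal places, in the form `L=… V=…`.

L=131.854 V=5074.336

2πR = 2π·11 = 69.115038
per-turn = √(69.115038² + 30²) = √(4776.8885 + 900) = √5676.8885 = 75.345129
L = 1.75 × 75.345129 = 131.853977
V = π·3.5² × L = 38.484510 × 131.853977 = 5074.335679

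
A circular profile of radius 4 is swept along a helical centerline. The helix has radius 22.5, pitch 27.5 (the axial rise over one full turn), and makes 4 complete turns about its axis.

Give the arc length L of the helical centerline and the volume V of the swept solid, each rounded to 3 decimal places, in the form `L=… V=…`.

L=576.086 V=28957.245

2πR = 2π·22.5 = 141.371669
per-turn = √(141.371669² + 27.5²) = √(19985.9489 + 756.25) = √20742.1989 = 144.021522
L = 4 × 144.021522 = 576.086090
V = π·4² × L = 50.265482 × 576.086090 = 28957.245229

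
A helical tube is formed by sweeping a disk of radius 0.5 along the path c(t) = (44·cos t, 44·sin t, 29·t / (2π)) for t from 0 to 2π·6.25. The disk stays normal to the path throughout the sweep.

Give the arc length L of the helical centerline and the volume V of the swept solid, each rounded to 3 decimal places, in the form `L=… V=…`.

2πR = 2π·44 = 276.460154
per-turn = √(276.460154² + 29²) = √(76430.2165 + 841) = √77271.2165 = 277.977007
L = 6.25 × 277.977007 = 1737.356294
V = π·0.5² × L = 0.785398 × 1737.356294 = 1364.516443

L=1737.356 V=1364.516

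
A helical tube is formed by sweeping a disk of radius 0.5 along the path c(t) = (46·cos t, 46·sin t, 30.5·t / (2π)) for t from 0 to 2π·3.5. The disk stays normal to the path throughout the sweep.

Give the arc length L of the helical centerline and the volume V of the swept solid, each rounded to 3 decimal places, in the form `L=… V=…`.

L=1017.210 V=798.915

2πR = 2π·46 = 289.026524
per-turn = √(289.026524² + 30.5²) = √(83536.3317 + 930.25) = √84466.5817 = 290.631350
L = 3.5 × 290.631350 = 1017.209725
V = π·0.5² × L = 0.785398 × 1017.209725 = 798.914650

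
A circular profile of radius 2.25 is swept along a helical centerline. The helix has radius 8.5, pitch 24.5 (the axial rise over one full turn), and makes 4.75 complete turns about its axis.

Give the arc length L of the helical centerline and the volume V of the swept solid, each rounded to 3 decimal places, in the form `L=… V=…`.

2πR = 2π·8.5 = 53.407075
per-turn = √(53.407075² + 24.5²) = √(2852.3157 + 600.25) = √3452.5657 = 58.758537
L = 4.75 × 58.758537 = 279.103051
V = π·2.25² × L = 15.904313 × 279.103051 = 4438.942226

L=279.103 V=4438.942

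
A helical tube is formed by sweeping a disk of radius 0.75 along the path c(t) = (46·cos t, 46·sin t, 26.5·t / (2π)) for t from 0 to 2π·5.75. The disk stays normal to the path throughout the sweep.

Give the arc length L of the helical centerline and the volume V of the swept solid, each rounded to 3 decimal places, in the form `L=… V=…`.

2πR = 2π·46 = 289.026524
per-turn = √(289.026524² + 26.5²) = √(83536.3317 + 702.25) = √84238.5817 = 290.238836
L = 5.75 × 290.238836 = 1668.873304
V = π·0.75² × L = 1.767146 × 1668.873304 = 2949.142563

L=1668.873 V=2949.143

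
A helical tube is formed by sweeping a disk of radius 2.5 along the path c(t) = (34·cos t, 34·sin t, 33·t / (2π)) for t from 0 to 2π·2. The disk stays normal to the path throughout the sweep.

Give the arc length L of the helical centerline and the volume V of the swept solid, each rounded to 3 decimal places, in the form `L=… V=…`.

2πR = 2π·34 = 213.628300
per-turn = √(213.628300² + 33²) = √(45637.0508 + 1089) = √46726.0508 = 216.162094
L = 2 × 216.162094 = 432.324187
V = π·2.5² × L = 19.634954 × 432.324187 = 8488.665569

L=432.324 V=8488.666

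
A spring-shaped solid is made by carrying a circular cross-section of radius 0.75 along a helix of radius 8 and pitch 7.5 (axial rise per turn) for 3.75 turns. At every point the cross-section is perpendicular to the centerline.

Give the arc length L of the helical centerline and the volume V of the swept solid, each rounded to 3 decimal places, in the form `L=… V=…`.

L=190.582 V=336.787

2πR = 2π·8 = 50.265482
per-turn = √(50.265482² + 7.5²) = √(2526.6187 + 56.25) = √2582.8687 = 50.821932
L = 3.75 × 50.821932 = 190.582243
V = π·0.75² × L = 1.767146 × 190.582243 = 336.786624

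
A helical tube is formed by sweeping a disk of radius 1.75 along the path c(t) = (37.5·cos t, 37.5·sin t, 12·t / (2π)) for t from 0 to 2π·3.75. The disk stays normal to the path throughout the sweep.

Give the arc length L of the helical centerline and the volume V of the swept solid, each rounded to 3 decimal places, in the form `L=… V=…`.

L=884.718 V=8511.986

2πR = 2π·37.5 = 235.619449
per-turn = √(235.619449² + 12²) = √(55516.5248 + 144) = √55660.5248 = 235.924829
L = 3.75 × 235.924829 = 884.718107
V = π·1.75² × L = 9.621128 × 884.718107 = 8511.985713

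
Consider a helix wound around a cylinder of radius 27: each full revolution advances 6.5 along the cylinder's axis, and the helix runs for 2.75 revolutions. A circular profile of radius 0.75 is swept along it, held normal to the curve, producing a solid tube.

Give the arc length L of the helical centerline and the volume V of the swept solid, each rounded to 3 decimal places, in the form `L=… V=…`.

2πR = 2π·27 = 169.646003
per-turn = √(169.646003² + 6.5²) = √(28779.7664 + 42.25) = √28822.0164 = 169.770482
L = 2.75 × 169.770482 = 466.868824
V = π·0.75² × L = 1.767146 × 466.868824 = 825.025314

L=466.869 V=825.025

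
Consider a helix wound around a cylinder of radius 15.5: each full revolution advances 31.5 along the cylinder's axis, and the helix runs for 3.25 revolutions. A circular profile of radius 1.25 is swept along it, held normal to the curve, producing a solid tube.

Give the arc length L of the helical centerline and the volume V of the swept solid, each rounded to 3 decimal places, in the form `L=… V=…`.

2πR = 2π·15.5 = 97.389372
per-turn = √(97.389372² + 31.5²) = √(9484.6898 + 992.25) = √10476.9398 = 102.356924
L = 3.25 × 102.356924 = 332.660002
V = π·1.25² × L = 4.908739 × 332.660002 = 1632.940966

L=332.660 V=1632.941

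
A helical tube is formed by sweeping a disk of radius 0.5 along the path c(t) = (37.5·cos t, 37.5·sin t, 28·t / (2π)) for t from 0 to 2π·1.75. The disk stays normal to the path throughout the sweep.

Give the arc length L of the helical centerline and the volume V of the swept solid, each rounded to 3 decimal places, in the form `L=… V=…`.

L=415.235 V=326.125

2πR = 2π·37.5 = 235.619449
per-turn = √(235.619449² + 28²) = √(55516.5248 + 784) = √56300.5248 = 237.277316
L = 1.75 × 237.277316 = 415.235303
V = π·0.5² × L = 0.785398 × 415.235303 = 326.125045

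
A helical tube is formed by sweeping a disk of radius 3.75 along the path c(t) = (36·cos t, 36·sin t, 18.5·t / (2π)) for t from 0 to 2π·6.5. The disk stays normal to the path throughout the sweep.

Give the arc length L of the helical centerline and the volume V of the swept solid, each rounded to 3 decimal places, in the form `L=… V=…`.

2πR = 2π·36 = 226.194671
per-turn = √(226.194671² + 18.5²) = √(51164.0292 + 342.25) = √51506.2792 = 226.949949
L = 6.5 × 226.949949 = 1475.174667
V = π·3.75² × L = 44.178647 × 1475.174667 = 65171.220401

L=1475.175 V=65171.220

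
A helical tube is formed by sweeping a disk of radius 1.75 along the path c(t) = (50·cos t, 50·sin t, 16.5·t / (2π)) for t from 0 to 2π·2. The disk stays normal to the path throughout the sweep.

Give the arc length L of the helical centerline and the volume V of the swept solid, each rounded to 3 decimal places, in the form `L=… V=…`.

2πR = 2π·50 = 314.159265
per-turn = √(314.159265² + 16.5²) = √(98696.0440 + 272.25) = √98968.2940 = 314.592266
L = 2 × 314.592266 = 629.184533
V = π·1.75² × L = 9.621128 × 629.184533 = 6053.464610

L=629.185 V=6053.465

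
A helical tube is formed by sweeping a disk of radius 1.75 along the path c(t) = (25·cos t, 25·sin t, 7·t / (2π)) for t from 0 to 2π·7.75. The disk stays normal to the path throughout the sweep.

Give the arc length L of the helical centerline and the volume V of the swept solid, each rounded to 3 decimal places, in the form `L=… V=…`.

L=1218.575 V=11724.069

2πR = 2π·25 = 157.079633
per-turn = √(157.079633² + 7²) = √(24674.0110 + 49) = √24723.0110 = 157.235527
L = 7.75 × 157.235527 = 1218.575336
V = π·1.75² × L = 9.621128 × 1218.575336 = 11724.068673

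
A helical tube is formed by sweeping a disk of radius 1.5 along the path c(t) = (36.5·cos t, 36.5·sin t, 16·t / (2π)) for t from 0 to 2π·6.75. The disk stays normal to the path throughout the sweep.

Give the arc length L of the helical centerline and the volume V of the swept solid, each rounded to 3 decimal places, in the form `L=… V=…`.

L=1551.783 V=10968.905

2πR = 2π·36.5 = 229.336264
per-turn = √(229.336264² + 16²) = √(52595.1219 + 256) = √52851.1219 = 229.893719
L = 6.75 × 229.893719 = 1551.782601
V = π·1.5² × L = 7.068583 × 1551.782601 = 10968.904840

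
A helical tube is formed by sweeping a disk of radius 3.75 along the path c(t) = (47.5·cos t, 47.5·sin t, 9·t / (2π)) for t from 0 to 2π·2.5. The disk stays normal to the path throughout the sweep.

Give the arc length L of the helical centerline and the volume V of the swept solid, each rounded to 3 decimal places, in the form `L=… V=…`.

2πR = 2π·47.5 = 298.451302
per-turn = √(298.451302² + 9²) = √(89073.1797 + 81) = √89154.1797 = 298.586972
L = 2.5 × 298.586972 = 746.467429
V = π·3.75² × L = 44.178647 × 746.467429 = 32977.920833

L=746.467 V=32977.921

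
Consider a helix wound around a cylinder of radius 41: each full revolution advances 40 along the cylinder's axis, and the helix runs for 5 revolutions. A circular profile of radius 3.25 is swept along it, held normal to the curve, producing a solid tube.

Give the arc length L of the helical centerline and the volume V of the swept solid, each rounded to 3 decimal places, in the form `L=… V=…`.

2πR = 2π·41 = 257.610598
per-turn = √(257.610598² + 40²) = √(66363.2200 + 1600) = √67963.2200 = 260.697564
L = 5 × 260.697564 = 1303.487821
V = π·3.25² × L = 33.183072 × 1303.487821 = 43253.730746

L=1303.488 V=43253.731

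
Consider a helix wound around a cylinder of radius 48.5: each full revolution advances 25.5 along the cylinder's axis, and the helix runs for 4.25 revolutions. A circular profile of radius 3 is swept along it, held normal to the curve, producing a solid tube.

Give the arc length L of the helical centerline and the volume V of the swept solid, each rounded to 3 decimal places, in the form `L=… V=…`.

L=1299.648 V=36746.683

2πR = 2π·48.5 = 304.734487
per-turn = √(304.734487² + 25.5²) = √(92863.1078 + 650.25) = √93513.3578 = 305.799539
L = 4.25 × 305.799539 = 1299.648039
V = π·3² × L = 28.274334 × 1299.648039 = 36746.682586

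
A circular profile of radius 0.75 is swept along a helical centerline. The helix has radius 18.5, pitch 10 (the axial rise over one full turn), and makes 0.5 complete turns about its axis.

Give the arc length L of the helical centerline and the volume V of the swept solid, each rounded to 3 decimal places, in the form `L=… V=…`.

2πR = 2π·18.5 = 116.238928
per-turn = √(116.238928² + 10²) = √(13511.4884 + 100) = √13611.4884 = 116.668284
L = 0.5 × 116.668284 = 58.334142
V = π·0.75² × L = 1.767146 × 58.334142 = 103.084938

L=58.334 V=103.085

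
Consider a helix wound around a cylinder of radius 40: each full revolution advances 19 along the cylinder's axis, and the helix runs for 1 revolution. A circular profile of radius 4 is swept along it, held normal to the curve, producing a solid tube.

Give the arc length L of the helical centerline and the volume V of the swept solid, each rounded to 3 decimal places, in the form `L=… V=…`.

2πR = 2π·40 = 251.327412
per-turn = √(251.327412² + 19²) = √(63165.4682 + 361) = √63526.4682 = 252.044576
L = 1 × 252.044576 = 252.044576
V = π·4² × L = 50.265482 × 252.044576 = 12669.142201

L=252.045 V=12669.142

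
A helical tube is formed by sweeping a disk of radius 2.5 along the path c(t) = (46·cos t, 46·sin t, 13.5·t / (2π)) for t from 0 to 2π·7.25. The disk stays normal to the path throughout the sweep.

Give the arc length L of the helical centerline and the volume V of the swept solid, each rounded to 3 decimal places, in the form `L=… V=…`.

L=2097.727 V=41188.770

2πR = 2π·46 = 289.026524
per-turn = √(289.026524² + 13.5²) = √(83536.3317 + 182.25) = √83718.5817 = 289.341635
L = 7.25 × 289.341635 = 2097.726853
V = π·2.5² × L = 19.634954 × 2097.726853 = 41188.770433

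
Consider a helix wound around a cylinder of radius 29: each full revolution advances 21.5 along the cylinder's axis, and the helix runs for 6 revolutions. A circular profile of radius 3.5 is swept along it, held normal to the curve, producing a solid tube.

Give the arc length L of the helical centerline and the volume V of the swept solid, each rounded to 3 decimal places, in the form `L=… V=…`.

L=1100.859 V=42366.002

2πR = 2π·29 = 182.212374
per-turn = √(182.212374² + 21.5²) = √(33201.3492 + 462.25) = √33663.5992 = 183.476427
L = 6 × 183.476427 = 1100.858561
V = π·3.5² × L = 38.484510 × 1100.858561 = 42366.002308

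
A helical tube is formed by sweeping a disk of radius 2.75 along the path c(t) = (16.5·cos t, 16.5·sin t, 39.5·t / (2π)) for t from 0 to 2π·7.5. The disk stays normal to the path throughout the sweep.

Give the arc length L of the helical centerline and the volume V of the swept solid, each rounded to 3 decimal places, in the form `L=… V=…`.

L=832.069 V=19768.543

2πR = 2π·16.5 = 103.672558
per-turn = √(103.672558² + 39.5²) = √(10747.9992 + 1560.25) = √12308.2492 = 110.942549
L = 7.5 × 110.942549 = 832.069118
V = π·2.75² × L = 23.758294 × 832.069118 = 19768.543102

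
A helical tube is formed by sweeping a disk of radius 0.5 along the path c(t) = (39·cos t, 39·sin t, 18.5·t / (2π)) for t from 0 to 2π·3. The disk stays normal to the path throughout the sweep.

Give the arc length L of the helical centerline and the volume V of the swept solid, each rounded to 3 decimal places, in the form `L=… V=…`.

L=737.225 V=579.015

2πR = 2π·39 = 245.044227
per-turn = √(245.044227² + 18.5²) = √(60046.6732 + 342.25) = √60388.9232 = 245.741578
L = 3 × 245.741578 = 737.224734
V = π·0.5² × L = 0.785398 × 737.224734 = 579.014952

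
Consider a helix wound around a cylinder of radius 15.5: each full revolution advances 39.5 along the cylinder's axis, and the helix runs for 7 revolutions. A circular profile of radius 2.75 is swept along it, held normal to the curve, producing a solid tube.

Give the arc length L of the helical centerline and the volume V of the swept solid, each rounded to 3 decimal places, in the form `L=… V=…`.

L=735.664 V=17478.130

2πR = 2π·15.5 = 97.389372
per-turn = √(97.389372² + 39.5²) = √(9484.6898 + 1560.25) = √11044.9398 = 105.094909
L = 7 × 105.094909 = 735.664361
V = π·2.75² × L = 23.758294 × 735.664361 = 17478.130493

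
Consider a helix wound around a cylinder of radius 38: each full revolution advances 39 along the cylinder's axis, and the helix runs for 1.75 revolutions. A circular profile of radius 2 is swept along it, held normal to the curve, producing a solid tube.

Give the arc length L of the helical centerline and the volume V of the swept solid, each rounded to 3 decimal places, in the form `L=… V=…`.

2πR = 2π·38 = 238.761042
per-turn = √(238.761042² + 39²) = √(57006.8350 + 1521) = √58527.8350 = 241.925267
L = 1.75 × 241.925267 = 423.369218
V = π·2² × L = 12.566371 × 423.369218 = 5320.214500

L=423.369 V=5320.215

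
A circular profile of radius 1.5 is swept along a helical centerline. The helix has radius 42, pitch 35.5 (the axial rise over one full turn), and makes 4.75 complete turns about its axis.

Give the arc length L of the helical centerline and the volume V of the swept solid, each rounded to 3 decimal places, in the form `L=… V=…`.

L=1264.787 V=8940.250

2πR = 2π·42 = 263.893783
per-turn = √(263.893783² + 35.5²) = √(69639.9287 + 1260.25) = √70900.1787 = 266.270875
L = 4.75 × 266.270875 = 1264.786654
V = π·1.5² × L = 7.068583 × 1264.786654 = 8940.250038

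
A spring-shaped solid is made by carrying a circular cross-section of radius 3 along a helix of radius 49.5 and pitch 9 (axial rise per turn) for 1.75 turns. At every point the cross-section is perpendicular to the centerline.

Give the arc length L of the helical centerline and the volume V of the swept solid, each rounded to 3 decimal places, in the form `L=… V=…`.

2πR = 2π·49.5 = 311.017673
per-turn = √(311.017673² + 9²) = √(96731.9927 + 81) = √96812.9927 = 311.147863
L = 1.75 × 311.147863 = 544.508760
V = π·3² × L = 28.274334 × 544.508760 = 15395.622496

L=544.509 V=15395.622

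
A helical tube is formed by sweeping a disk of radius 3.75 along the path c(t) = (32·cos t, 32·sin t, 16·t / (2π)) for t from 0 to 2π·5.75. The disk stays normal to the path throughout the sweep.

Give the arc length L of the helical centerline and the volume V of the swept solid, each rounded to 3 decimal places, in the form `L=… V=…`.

L=1159.761 V=51236.666

2πR = 2π·32 = 201.061930
per-turn = √(201.061930² + 16²) = √(40425.8996 + 256) = √40681.8996 = 201.697545
L = 5.75 × 201.697545 = 1159.760883
V = π·3.75² × L = 44.178647 × 1159.760883 = 51236.666309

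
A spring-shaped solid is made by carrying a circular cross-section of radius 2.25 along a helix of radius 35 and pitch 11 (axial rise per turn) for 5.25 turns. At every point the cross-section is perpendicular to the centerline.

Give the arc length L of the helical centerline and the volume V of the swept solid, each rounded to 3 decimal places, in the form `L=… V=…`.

2πR = 2π·35 = 219.911486
per-turn = √(219.911486² + 11²) = √(48361.0616 + 121) = √48482.0616 = 220.186425
L = 5.25 × 220.186425 = 1155.978729
V = π·2.25² × L = 15.904313 × 1155.978729 = 18385.047306

L=1155.979 V=18385.047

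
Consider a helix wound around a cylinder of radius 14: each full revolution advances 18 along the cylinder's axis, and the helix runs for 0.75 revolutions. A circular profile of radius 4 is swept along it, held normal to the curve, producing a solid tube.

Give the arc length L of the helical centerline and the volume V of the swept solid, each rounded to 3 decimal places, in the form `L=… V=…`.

2πR = 2π·14 = 87.964594
per-turn = √(87.964594² + 18²) = √(7737.7699 + 324) = √8061.7699 = 89.787359
L = 0.75 × 89.787359 = 67.340519
V = π·4² × L = 50.265482 × 67.340519 = 3384.903692

L=67.341 V=3384.904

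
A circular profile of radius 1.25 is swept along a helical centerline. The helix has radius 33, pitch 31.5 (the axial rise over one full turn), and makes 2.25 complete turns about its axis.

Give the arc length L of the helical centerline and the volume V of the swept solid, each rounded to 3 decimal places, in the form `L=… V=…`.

2πR = 2π·33 = 207.345115
per-turn = √(207.345115² + 31.5²) = √(42991.9968 + 992.25) = √43984.2468 = 209.724216
L = 2.25 × 209.724216 = 471.879486
V = π·1.25² × L = 4.908739 × 471.879486 = 2316.333010

L=471.879 V=2316.333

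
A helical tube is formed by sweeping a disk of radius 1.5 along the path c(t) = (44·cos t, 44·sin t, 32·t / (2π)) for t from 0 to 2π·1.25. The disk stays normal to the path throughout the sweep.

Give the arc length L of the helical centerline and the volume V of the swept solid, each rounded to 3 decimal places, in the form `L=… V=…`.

L=347.882 V=2459.036

2πR = 2π·44 = 276.460154
per-turn = √(276.460154² + 32²) = √(76430.2165 + 1024) = √77454.2165 = 278.305976
L = 1.25 × 278.305976 = 347.882470
V = π·1.5² × L = 7.068583 × 347.882470 = 2459.036280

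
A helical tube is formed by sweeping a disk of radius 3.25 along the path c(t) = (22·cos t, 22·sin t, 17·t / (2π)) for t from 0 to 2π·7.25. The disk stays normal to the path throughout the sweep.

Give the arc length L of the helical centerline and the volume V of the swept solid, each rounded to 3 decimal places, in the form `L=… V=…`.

2πR = 2π·22 = 138.230077
per-turn = √(138.230077² + 17²) = √(19107.5541 + 289) = √19396.5541 = 139.271512
L = 7.25 × 139.271512 = 1009.718464
V = π·3.25² × L = 33.183072 × 1009.718464 = 33505.560889

L=1009.718 V=33505.561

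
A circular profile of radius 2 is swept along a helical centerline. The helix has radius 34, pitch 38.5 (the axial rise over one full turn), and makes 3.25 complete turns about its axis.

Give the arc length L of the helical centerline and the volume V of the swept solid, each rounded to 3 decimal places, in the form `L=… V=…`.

L=705.477 V=8865.284

2πR = 2π·34 = 213.628300
per-turn = √(213.628300² + 38.5²) = √(45637.0508 + 1482.25) = √47119.3008 = 217.069806
L = 3.25 × 217.069806 = 705.476870
V = π·2² × L = 12.566371 × 705.476870 = 8865.283809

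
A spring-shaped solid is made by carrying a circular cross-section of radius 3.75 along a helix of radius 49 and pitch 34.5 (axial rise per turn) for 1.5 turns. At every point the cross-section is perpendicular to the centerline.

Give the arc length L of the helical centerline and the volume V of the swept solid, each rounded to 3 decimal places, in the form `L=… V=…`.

L=464.705 V=20530.019

2πR = 2π·49 = 307.876080
per-turn = √(307.876080² + 34.5²) = √(94787.6807 + 1190.25) = √95977.9307 = 309.803051
L = 1.5 × 309.803051 = 464.704577
V = π·3.75² × L = 44.178647 × 464.704577 = 20530.019329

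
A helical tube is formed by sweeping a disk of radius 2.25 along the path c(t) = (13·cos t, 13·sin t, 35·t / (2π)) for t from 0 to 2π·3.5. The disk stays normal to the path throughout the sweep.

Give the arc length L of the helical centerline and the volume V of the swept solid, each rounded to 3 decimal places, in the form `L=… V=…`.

L=311.025 V=4946.636

2πR = 2π·13 = 81.681409
per-turn = √(81.681409² + 35²) = √(6671.8526 + 1225) = √7896.8526 = 88.864237
L = 3.5 × 88.864237 = 311.024829
V = π·2.25² × L = 15.904313 × 311.024829 = 4946.636166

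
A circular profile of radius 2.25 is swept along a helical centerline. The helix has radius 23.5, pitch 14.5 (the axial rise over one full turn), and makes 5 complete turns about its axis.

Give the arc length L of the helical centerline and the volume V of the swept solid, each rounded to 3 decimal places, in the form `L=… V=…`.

2πR = 2π·23.5 = 147.654855
per-turn = √(147.654855² + 14.5²) = √(21801.9561 + 210.25) = √22012.2061 = 148.365111
L = 5 × 148.365111 = 741.825554
V = π·2.25² × L = 15.904313 × 741.825554 = 11798.225666

L=741.826 V=11798.226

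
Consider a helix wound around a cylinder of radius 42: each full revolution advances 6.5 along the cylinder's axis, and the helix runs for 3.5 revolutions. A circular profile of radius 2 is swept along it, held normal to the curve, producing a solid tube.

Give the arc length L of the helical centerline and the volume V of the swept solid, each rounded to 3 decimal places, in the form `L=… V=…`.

2πR = 2π·42 = 263.893783
per-turn = √(263.893783² + 6.5²) = √(69639.9287 + 42.25) = √69682.1787 = 263.973822
L = 3.5 × 263.973822 = 923.908377
V = π·2² × L = 12.566371 × 923.908377 = 11610.175075

L=923.908 V=11610.175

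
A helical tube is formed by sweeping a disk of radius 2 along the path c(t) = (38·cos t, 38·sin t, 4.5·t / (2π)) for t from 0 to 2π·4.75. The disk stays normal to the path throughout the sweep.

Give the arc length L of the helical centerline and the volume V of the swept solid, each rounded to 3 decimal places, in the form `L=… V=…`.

L=1134.316 V=14254.240

2πR = 2π·38 = 238.761042
per-turn = √(238.761042² + 4.5²) = √(57006.8350 + 20.25) = √57027.0850 = 238.803444
L = 4.75 × 238.803444 = 1134.316361
V = π·2² × L = 12.566371 × 1134.316361 = 14254.239780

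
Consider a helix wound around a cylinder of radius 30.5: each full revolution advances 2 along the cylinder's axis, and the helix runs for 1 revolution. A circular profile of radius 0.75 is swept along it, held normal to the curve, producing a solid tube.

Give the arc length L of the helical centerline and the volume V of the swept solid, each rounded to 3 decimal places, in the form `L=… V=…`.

L=191.648 V=338.669

2πR = 2π·30.5 = 191.637152
per-turn = √(191.637152² + 2²) = √(36724.7980 + 4) = √36728.7980 = 191.647588
L = 1 × 191.647588 = 191.647588
V = π·0.75² × L = 1.767146 × 191.647588 = 338.669243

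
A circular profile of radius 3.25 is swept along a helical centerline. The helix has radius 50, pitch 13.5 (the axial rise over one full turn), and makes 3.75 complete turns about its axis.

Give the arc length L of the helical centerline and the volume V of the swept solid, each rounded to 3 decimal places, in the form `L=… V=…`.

2πR = 2π·50 = 314.159265
per-turn = √(314.159265² + 13.5²) = √(98696.0440 + 182.25) = √98878.2940 = 314.449191
L = 3.75 × 314.449191 = 1179.184468
V = π·3.25² × L = 33.183072 × 1179.184468 = 39128.963578

L=1179.184 V=39128.964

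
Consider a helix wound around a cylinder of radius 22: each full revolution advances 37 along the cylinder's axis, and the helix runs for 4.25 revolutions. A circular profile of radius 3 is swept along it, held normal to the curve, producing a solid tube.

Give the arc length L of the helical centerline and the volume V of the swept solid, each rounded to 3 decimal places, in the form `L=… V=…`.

2πR = 2π·22 = 138.230077
per-turn = √(138.230077² + 37²) = √(19107.5541 + 1369) = √20476.5541 = 143.096311
L = 4.25 × 143.096311 = 608.159320
V = π·3² × L = 28.274334 × 608.159320 = 17195.299674

L=608.159 V=17195.300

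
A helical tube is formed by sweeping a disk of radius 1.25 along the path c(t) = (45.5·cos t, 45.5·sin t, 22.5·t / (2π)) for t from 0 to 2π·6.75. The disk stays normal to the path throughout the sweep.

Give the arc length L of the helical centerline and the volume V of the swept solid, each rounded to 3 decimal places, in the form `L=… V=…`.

L=1935.691 V=9501.799

2πR = 2π·45.5 = 285.884931
per-turn = √(285.884931² + 22.5²) = √(81730.1940 + 506.25) = √82236.4440 = 286.768973
L = 6.75 × 286.768973 = 1935.690570
V = π·1.25² × L = 4.908739 × 1935.690570 = 9501.798865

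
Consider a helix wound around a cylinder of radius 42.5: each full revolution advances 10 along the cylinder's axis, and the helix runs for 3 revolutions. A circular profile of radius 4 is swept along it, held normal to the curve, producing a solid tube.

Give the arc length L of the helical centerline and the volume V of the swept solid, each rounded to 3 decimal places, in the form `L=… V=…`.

L=801.668 V=40296.211

2πR = 2π·42.5 = 267.035376
per-turn = √(267.035376² + 10²) = √(71307.8918 + 100) = √71407.8918 = 267.222551
L = 3 × 267.222551 = 801.667653
V = π·4² × L = 50.265482 × 801.667653 = 40296.211358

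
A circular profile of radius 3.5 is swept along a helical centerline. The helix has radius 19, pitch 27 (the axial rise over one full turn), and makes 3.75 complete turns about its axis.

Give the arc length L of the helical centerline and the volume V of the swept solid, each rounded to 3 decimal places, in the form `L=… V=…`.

L=458.984 V=17663.770

2πR = 2π·19 = 119.380521
per-turn = √(119.380521² + 27²) = √(14251.7088 + 729) = √14980.7088 = 122.395706
L = 3.75 × 122.395706 = 458.983896
V = π·3.5² × L = 38.484510 × 458.983896 = 17663.770342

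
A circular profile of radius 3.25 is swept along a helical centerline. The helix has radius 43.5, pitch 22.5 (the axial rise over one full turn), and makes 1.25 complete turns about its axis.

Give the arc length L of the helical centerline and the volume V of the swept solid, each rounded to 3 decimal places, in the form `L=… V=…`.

L=342.804 V=11375.286

2πR = 2π·43.5 = 273.318561
per-turn = √(273.318561² + 22.5²) = √(74703.0357 + 506.25) = √75209.2857 = 274.243114
L = 1.25 × 274.243114 = 342.803893
V = π·3.25² × L = 33.183072 × 342.803893 = 11375.286395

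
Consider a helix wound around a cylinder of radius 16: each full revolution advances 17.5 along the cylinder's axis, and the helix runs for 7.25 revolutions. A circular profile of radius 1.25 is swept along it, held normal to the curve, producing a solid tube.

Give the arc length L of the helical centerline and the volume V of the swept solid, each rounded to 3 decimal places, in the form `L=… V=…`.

L=739.810 V=3631.534

2πR = 2π·16 = 100.530965
per-turn = √(100.530965² + 17.5²) = √(10106.4749 + 306.25) = √10412.7249 = 102.042760
L = 7.25 × 102.042760 = 739.810011
V = π·1.25² × L = 4.908739 × 739.810011 = 3631.533901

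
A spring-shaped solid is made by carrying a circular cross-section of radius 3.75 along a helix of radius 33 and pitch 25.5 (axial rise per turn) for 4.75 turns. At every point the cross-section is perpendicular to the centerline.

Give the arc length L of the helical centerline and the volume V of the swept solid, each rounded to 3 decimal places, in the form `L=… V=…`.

L=992.310 V=43838.892

2πR = 2π·33 = 207.345115
per-turn = √(207.345115² + 25.5²) = √(42991.9968 + 650.25) = √43642.2468 = 208.907268
L = 4.75 × 208.907268 = 992.309525
V = π·3.75² × L = 44.178647 × 992.309525 = 43838.891899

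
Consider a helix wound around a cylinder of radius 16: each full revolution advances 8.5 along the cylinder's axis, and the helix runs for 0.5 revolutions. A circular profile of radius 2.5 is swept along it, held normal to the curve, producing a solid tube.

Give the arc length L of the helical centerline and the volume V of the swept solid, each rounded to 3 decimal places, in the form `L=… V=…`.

2πR = 2π·16 = 100.530965
per-turn = √(100.530965² + 8.5²) = √(10106.4749 + 72.25) = √10178.7249 = 100.889667
L = 0.5 × 100.889667 = 50.444833
V = π·2.5² × L = 19.634954 × 50.444833 = 990.481990

L=50.445 V=990.482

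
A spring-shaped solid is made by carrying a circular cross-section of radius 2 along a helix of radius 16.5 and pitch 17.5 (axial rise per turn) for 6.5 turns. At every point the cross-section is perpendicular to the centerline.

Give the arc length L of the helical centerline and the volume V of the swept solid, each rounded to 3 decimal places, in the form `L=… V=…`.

L=683.405 V=8587.917

2πR = 2π·16.5 = 103.672558
per-turn = √(103.672558² + 17.5²) = √(10747.9992 + 306.25) = √11054.2492 = 105.139190
L = 6.5 × 105.139190 = 683.404732
V = π·2² × L = 12.566371 × 683.404732 = 8587.917148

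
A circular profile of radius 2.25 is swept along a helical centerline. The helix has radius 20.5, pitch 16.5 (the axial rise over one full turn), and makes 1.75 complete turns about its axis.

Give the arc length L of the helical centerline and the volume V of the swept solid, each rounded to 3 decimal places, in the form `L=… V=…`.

2πR = 2π·20.5 = 128.805299
per-turn = √(128.805299² + 16.5²) = √(16590.8050 + 272.25) = √16863.0550 = 129.857826
L = 1.75 × 129.857826 = 227.251196
V = π·2.25² × L = 15.904313 × 227.251196 = 3614.274102

L=227.251 V=3614.274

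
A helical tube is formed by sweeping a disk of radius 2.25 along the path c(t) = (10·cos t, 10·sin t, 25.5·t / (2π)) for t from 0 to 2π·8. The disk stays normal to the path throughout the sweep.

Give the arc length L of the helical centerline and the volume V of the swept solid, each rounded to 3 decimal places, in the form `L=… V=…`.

L=542.474 V=8627.674

2πR = 2π·10 = 62.831853
per-turn = √(62.831853² + 25.5²) = √(3947.8418 + 650.25) = √4598.0918 = 67.809231
L = 8 × 67.809231 = 542.473845
V = π·2.25² × L = 15.904313 × 542.473845 = 8627.673724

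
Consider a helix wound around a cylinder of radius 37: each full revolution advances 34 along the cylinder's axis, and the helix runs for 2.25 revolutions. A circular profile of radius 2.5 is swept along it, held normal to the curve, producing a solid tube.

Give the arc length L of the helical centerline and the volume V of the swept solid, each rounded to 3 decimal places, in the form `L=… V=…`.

L=528.640 V=10379.815

2πR = 2π·37 = 232.477856
per-turn = √(232.477856² + 34²) = √(54045.9537 + 1156) = √55201.9537 = 234.950960
L = 2.25 × 234.950960 = 528.639660
V = π·2.5² × L = 19.634954 × 528.639660 = 10379.815461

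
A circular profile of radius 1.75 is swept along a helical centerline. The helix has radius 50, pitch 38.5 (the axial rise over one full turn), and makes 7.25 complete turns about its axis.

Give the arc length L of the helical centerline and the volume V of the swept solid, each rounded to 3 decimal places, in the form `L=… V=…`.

L=2294.694 V=22077.546

2πR = 2π·50 = 314.159265
per-turn = √(314.159265² + 38.5²) = √(98696.0440 + 1482.25) = √100178.2940 = 316.509548
L = 7.25 × 316.509548 = 2294.694223
V = π·1.75² × L = 9.621128 × 2294.694223 = 22077.545701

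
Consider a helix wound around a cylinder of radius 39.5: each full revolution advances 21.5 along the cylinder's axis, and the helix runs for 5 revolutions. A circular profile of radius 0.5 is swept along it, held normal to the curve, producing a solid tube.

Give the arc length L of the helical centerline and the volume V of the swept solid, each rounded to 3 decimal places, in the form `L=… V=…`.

L=1245.577 V=978.274

2πR = 2π·39.5 = 248.185820
per-turn = √(248.185820² + 21.5²) = √(61596.2011 + 462.25) = √62058.4511 = 249.115337
L = 5 × 249.115337 = 1245.576684
V = π·0.5² × L = 0.785398 × 1245.576684 = 978.273640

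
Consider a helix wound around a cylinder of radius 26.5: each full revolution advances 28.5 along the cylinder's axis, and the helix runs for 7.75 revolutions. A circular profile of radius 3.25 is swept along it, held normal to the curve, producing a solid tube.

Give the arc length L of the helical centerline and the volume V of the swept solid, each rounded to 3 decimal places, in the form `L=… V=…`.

L=1309.176 V=43442.480

2πR = 2π·26.5 = 166.504411
per-turn = √(166.504411² + 28.5²) = √(27723.7188 + 812.25) = √28535.9688 = 168.925927
L = 7.75 × 168.925927 = 1309.175933
V = π·3.25² × L = 33.183072 × 1309.175933 = 43442.479777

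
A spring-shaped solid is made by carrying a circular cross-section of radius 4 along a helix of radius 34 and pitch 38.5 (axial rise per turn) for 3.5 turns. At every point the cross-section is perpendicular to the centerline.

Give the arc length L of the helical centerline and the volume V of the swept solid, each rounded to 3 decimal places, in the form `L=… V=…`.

L=759.744 V=38188.915

2πR = 2π·34 = 213.628300
per-turn = √(213.628300² + 38.5²) = √(45637.0508 + 1482.25) = √47119.3008 = 217.069806
L = 3.5 × 217.069806 = 759.744322
V = π·4² × L = 50.265482 × 759.744322 = 38188.914869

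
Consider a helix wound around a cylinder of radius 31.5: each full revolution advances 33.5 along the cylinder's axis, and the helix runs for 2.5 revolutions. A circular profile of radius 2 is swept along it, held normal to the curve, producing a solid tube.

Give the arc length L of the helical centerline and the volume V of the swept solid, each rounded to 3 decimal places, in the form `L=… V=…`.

L=501.839 V=6306.289

2πR = 2π·31.5 = 197.920337
per-turn = √(197.920337² + 33.5²) = √(39172.4599 + 1122.25) = √40294.7099 = 200.735423
L = 2.5 × 200.735423 = 501.838556
V = π·2² × L = 12.566371 × 501.838556 = 6306.289288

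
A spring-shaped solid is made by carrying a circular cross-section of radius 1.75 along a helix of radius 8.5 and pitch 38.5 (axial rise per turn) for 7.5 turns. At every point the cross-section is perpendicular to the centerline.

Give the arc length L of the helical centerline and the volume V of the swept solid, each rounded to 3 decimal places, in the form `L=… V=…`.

2πR = 2π·8.5 = 53.407075
per-turn = √(53.407075² + 38.5²) = √(2852.3157 + 1482.25) = √4334.5657 = 65.837418
L = 7.5 × 65.837418 = 493.780639
V = π·1.75² × L = 9.621128 × 493.780639 = 4750.726482

L=493.781 V=4750.726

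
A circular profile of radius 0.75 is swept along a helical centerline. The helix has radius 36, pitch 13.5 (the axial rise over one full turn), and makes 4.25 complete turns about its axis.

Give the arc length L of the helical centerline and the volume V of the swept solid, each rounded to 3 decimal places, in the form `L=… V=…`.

L=963.038 V=1701.829

2πR = 2π·36 = 226.194671
per-turn = √(226.194671² + 13.5²) = √(51164.0292 + 182.25) = √51346.2792 = 226.597174
L = 4.25 × 226.597174 = 963.037989
V = π·0.75² × L = 1.767146 × 963.037989 = 1701.828603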